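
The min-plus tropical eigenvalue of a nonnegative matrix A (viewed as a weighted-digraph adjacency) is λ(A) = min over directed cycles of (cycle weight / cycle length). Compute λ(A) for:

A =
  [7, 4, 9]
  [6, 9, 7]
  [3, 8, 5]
λ(A) = 14/3

Enumerate directed cycles and compute their means (weight / length). Sample:
  cycle 0 → 0: weight = 7, length = 1, mean = 7/1 ≈ 7.000
  cycle 1 → 1: weight = 9, length = 1, mean = 9/1 ≈ 9.000
  cycle 2 → 2: weight = 5, length = 1, mean = 5/1 ≈ 5.000
  cycle 0 → 1 → 0: weight = 10, length = 2, mean = 10/2 ≈ 5.000
  cycle 0 → 2 → 0: weight = 12, length = 2, mean = 12/2 ≈ 6.000
  cycle 1 → 0 → 1: weight = 10, length = 2, mean = 10/2 ≈ 5.000
Minimum mean = 4.667, attained e.g. along the cycle 0 → 1 → 2 → 0 with weight 14 and length 3. So λ(A) = 14/3 = 14/3.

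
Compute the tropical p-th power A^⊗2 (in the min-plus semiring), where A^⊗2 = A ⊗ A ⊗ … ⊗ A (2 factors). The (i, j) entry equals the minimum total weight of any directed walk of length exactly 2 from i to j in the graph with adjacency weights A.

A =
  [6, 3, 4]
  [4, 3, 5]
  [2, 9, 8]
A^⊗2 =
  [6, 6, 8]
  [7, 6, 8]
  [8, 5, 6]

Each entry (A^⊗2)_ij equals the minimum over all length-2 walks i = v_0 → v_1 → … → v_2 = j of Σ_t A[v_t][v_{t+1}]. For example, for (i, j) = (0, 2) we minimise over 3 possible intermediate vertex sequences; the minimum is 8, attained along the walk 0 → 1 → 2.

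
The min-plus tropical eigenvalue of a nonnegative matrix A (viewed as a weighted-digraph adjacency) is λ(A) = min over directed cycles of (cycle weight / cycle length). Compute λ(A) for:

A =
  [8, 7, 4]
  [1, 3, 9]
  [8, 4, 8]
λ(A) = 3

Enumerate directed cycles and compute their means (weight / length). Sample:
  cycle 0 → 0: weight = 8, length = 1, mean = 8/1 ≈ 8.000
  cycle 1 → 1: weight = 3, length = 1, mean = 3/1 ≈ 3.000
  cycle 2 → 2: weight = 8, length = 1, mean = 8/1 ≈ 8.000
  cycle 0 → 1 → 0: weight = 8, length = 2, mean = 8/2 ≈ 4.000
  cycle 0 → 2 → 0: weight = 12, length = 2, mean = 12/2 ≈ 6.000
  cycle 1 → 0 → 1: weight = 8, length = 2, mean = 8/2 ≈ 4.000
Minimum mean = 3.000, attained e.g. along the cycle 1 → 1 with weight 3 and length 1. So λ(A) = 3/1 = 3.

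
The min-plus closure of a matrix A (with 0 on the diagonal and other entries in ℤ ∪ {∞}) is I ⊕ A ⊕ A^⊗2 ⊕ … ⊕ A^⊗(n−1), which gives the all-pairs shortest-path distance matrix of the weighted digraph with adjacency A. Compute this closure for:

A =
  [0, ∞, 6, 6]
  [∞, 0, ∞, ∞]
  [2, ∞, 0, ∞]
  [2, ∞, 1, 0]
Closure =
  [0, ∞, 6, 6]
  [∞, 0, ∞, ∞]
  [2, ∞, 0, 8]
  [2, ∞, 1, 0]

This is the Floyd-Warshall all-pairs shortest-path computation. For each intermediate vertex k = 0, 1, …, 3, update dist[i][j] ← min(dist[i][j], dist[i][k] + dist[k][j]). The final matrix gives, for each (i, j), the minimum total weight of any directed path from i to j (possibly empty when i = j).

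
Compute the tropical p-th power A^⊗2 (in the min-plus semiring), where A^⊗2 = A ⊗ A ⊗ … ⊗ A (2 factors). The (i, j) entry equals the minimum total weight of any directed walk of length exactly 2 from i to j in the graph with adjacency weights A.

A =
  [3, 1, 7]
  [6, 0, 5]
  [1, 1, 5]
A^⊗2 =
  [6, 1, 6]
  [6, 0, 5]
  [4, 1, 6]

Each entry (A^⊗2)_ij equals the minimum over all length-2 walks i = v_0 → v_1 → … → v_2 = j of Σ_t A[v_t][v_{t+1}]. For example, for (i, j) = (0, 2) we minimise over 3 possible intermediate vertex sequences; the minimum is 6, attained along the walk 0 → 1 → 2.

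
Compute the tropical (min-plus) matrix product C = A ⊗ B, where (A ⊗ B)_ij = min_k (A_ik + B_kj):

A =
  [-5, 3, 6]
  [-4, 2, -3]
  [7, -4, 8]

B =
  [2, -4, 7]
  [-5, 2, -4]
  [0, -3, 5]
A ⊗ B =
  [-3, -9, -1]
  [-3, -8, -2]
  [-9, -2, -8]

Apply the min-plus product entry-by-entry:
  C[0][0] = min over k of (A[0][0] + B[0][0] = -5 + 2 = -3, A[0][1] + B[1][0] = 3 + -5 = -2, A[0][2] + B[2][0] = 6 + 0 = 6) = -3 (attained at k = 0)
  C[0][1] = min over k of (A[0][0] + B[0][1] = -5 + -4 = -9, A[0][1] + B[1][1] = 3 + 2 = 5, A[0][2] + B[2][1] = 6 + -3 = 3) = -9 (attained at k = 0)
  C[0][2] = min over k of (A[0][0] + B[0][2] = -5 + 7 = 2, A[0][1] + B[1][2] = 3 + -4 = -1, A[0][2] + B[2][2] = 6 + 5 = 11) = -1 (attained at k = 1)
  C[1][0] = min over k of (A[1][0] + B[0][0] = -4 + 2 = -2, A[1][1] + B[1][0] = 2 + -5 = -3, A[1][2] + B[2][0] = -3 + 0 = -3) = -3 (attained at k = 1)
  C[1][1] = min over k of (A[1][0] + B[0][1] = -4 + -4 = -8, A[1][1] + B[1][1] = 2 + 2 = 4, A[1][2] + B[2][1] = -3 + -3 = -6) = -8 (attained at k = 0)
  C[1][2] = min over k of (A[1][0] + B[0][2] = -4 + 7 = 3, A[1][1] + B[1][2] = 2 + -4 = -2, A[1][2] + B[2][2] = -3 + 5 = 2) = -2 (attained at k = 1)
  C[2][0] = min over k of (A[2][0] + B[0][0] = 7 + 2 = 9, A[2][1] + B[1][0] = -4 + -5 = -9, A[2][2] + B[2][0] = 8 + 0 = 8) = -9 (attained at k = 1)
  C[2][1] = min over k of (A[2][0] + B[0][1] = 7 + -4 = 3, A[2][1] + B[1][1] = -4 + 2 = -2, A[2][2] + B[2][1] = 8 + -3 = 5) = -2 (attained at k = 1)
  C[2][2] = min over k of (A[2][0] + B[0][2] = 7 + 7 = 14, A[2][1] + B[1][2] = -4 + -4 = -8, A[2][2] + B[2][2] = 8 + 5 = 13) = -8 (attained at k = 1)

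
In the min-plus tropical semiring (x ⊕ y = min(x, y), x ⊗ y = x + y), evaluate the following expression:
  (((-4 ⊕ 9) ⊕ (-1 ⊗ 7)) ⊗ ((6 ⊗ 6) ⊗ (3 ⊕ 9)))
(((-4 ⊕ 9) ⊕ (-1 ⊗ 7)) ⊗ ((6 ⊗ 6) ⊗ (3 ⊕ 9))) = 11

Expand innermost to outermost. Recall ⊕ takes the minimum of its arguments and ⊗ takes their sum. Working out the expression (((-4 ⊕ 9) ⊕ (-1 ⊗ 7)) ⊗ ((6 ⊗ 6) ⊗ (3 ⊕ 9))) gives 11.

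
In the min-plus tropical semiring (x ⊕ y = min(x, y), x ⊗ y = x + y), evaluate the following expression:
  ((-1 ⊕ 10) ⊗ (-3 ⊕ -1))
((-1 ⊕ 10) ⊗ (-3 ⊕ -1)) = -4

Expand innermost to outermost. Recall ⊕ takes the minimum of its arguments and ⊗ takes their sum. Working out the expression ((-1 ⊕ 10) ⊗ (-3 ⊕ -1)) gives -4.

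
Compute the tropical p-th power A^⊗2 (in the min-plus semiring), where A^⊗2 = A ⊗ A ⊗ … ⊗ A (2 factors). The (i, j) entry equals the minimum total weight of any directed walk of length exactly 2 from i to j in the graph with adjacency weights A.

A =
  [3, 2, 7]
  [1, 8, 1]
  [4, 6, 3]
A^⊗2 =
  [3, 5, 3]
  [4, 3, 4]
  [7, 6, 6]

Each entry (A^⊗2)_ij equals the minimum over all length-2 walks i = v_0 → v_1 → … → v_2 = j of Σ_t A[v_t][v_{t+1}]. For example, for (i, j) = (0, 2) we minimise over 3 possible intermediate vertex sequences; the minimum is 3, attained along the walk 0 → 1 → 2.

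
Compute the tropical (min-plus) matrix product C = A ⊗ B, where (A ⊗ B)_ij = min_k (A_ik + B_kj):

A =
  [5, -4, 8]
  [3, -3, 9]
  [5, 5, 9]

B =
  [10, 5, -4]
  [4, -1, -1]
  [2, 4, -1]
A ⊗ B =
  [0, -5, -5]
  [1, -4, -4]
  [9, 4, 1]

Apply the min-plus product entry-by-entry:
  C[0][0] = min over k of (A[0][0] + B[0][0] = 5 + 10 = 15, A[0][1] + B[1][0] = -4 + 4 = 0, A[0][2] + B[2][0] = 8 + 2 = 10) = 0 (attained at k = 1)
  C[0][1] = min over k of (A[0][0] + B[0][1] = 5 + 5 = 10, A[0][1] + B[1][1] = -4 + -1 = -5, A[0][2] + B[2][1] = 8 + 4 = 12) = -5 (attained at k = 1)
  C[0][2] = min over k of (A[0][0] + B[0][2] = 5 + -4 = 1, A[0][1] + B[1][2] = -4 + -1 = -5, A[0][2] + B[2][2] = 8 + -1 = 7) = -5 (attained at k = 1)
  C[1][0] = min over k of (A[1][0] + B[0][0] = 3 + 10 = 13, A[1][1] + B[1][0] = -3 + 4 = 1, A[1][2] + B[2][0] = 9 + 2 = 11) = 1 (attained at k = 1)
  C[1][1] = min over k of (A[1][0] + B[0][1] = 3 + 5 = 8, A[1][1] + B[1][1] = -3 + -1 = -4, A[1][2] + B[2][1] = 9 + 4 = 13) = -4 (attained at k = 1)
  C[1][2] = min over k of (A[1][0] + B[0][2] = 3 + -4 = -1, A[1][1] + B[1][2] = -3 + -1 = -4, A[1][2] + B[2][2] = 9 + -1 = 8) = -4 (attained at k = 1)
  C[2][0] = min over k of (A[2][0] + B[0][0] = 5 + 10 = 15, A[2][1] + B[1][0] = 5 + 4 = 9, A[2][2] + B[2][0] = 9 + 2 = 11) = 9 (attained at k = 1)
  C[2][1] = min over k of (A[2][0] + B[0][1] = 5 + 5 = 10, A[2][1] + B[1][1] = 5 + -1 = 4, A[2][2] + B[2][1] = 9 + 4 = 13) = 4 (attained at k = 1)
  C[2][2] = min over k of (A[2][0] + B[0][2] = 5 + -4 = 1, A[2][1] + B[1][2] = 5 + -1 = 4, A[2][2] + B[2][2] = 9 + -1 = 8) = 1 (attained at k = 0)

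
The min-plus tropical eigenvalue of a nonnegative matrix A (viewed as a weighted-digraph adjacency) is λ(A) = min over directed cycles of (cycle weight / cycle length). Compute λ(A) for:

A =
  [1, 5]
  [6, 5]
λ(A) = 1

Enumerate directed cycles and compute their means (weight / length). Sample:
  cycle 0 → 0: weight = 1, length = 1, mean = 1/1 ≈ 1.000
  cycle 1 → 1: weight = 5, length = 1, mean = 5/1 ≈ 5.000
  cycle 0 → 1 → 0: weight = 11, length = 2, mean = 11/2 ≈ 5.500
  cycle 1 → 0 → 1: weight = 11, length = 2, mean = 11/2 ≈ 5.500
Minimum mean = 1.000, attained e.g. along the cycle 0 → 0 with weight 1 and length 1. So λ(A) = 1/1 = 1.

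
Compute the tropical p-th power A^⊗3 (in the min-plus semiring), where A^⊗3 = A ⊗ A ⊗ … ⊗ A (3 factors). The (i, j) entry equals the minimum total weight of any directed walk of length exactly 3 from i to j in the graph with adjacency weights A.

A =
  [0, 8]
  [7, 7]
A^⊗3 =
  [0, 8]
  [7, 15]

Each entry (A^⊗3)_ij equals the minimum over all length-3 walks i = v_0 → v_1 → … → v_3 = j of Σ_t A[v_t][v_{t+1}]. For example, for (i, j) = (0, 1) we minimise over 4 possible intermediate vertex sequences; the minimum is 8, attained along the walk 0 → 0 → 0 → 1.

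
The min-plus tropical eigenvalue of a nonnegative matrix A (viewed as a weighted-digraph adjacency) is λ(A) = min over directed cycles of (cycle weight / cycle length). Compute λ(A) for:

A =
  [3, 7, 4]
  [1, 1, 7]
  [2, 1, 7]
λ(A) = 1

Enumerate directed cycles and compute their means (weight / length). Sample:
  cycle 0 → 0: weight = 3, length = 1, mean = 3/1 ≈ 3.000
  cycle 1 → 1: weight = 1, length = 1, mean = 1/1 ≈ 1.000
  cycle 2 → 2: weight = 7, length = 1, mean = 7/1 ≈ 7.000
  cycle 0 → 1 → 0: weight = 8, length = 2, mean = 8/2 ≈ 4.000
  cycle 0 → 2 → 0: weight = 6, length = 2, mean = 6/2 ≈ 3.000
  cycle 1 → 0 → 1: weight = 8, length = 2, mean = 8/2 ≈ 4.000
Minimum mean = 1.000, attained e.g. along the cycle 1 → 1 with weight 1 and length 1. So λ(A) = 1/1 = 1.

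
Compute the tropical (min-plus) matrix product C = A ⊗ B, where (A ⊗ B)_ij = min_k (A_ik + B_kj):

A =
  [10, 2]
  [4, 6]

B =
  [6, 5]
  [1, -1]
A ⊗ B =
  [3, 1]
  [7, 5]

Apply the min-plus product entry-by-entry:
  C[0][0] = min over k of (A[0][0] + B[0][0] = 10 + 6 = 16, A[0][1] + B[1][0] = 2 + 1 = 3) = 3 (attained at k = 1)
  C[0][1] = min over k of (A[0][0] + B[0][1] = 10 + 5 = 15, A[0][1] + B[1][1] = 2 + -1 = 1) = 1 (attained at k = 1)
  C[1][0] = min over k of (A[1][0] + B[0][0] = 4 + 6 = 10, A[1][1] + B[1][0] = 6 + 1 = 7) = 7 (attained at k = 1)
  C[1][1] = min over k of (A[1][0] + B[0][1] = 4 + 5 = 9, A[1][1] + B[1][1] = 6 + -1 = 5) = 5 (attained at k = 1)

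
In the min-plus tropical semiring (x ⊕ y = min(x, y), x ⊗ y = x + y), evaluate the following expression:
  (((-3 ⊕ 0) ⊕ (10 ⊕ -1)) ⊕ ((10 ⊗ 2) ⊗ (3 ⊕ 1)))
(((-3 ⊕ 0) ⊕ (10 ⊕ -1)) ⊕ ((10 ⊗ 2) ⊗ (3 ⊕ 1))) = -3

Expand innermost to outermost. Recall ⊕ takes the minimum of its arguments and ⊗ takes their sum. Working out the expression (((-3 ⊕ 0) ⊕ (10 ⊕ -1)) ⊕ ((10 ⊗ 2) ⊗ (3 ⊕ 1))) gives -3.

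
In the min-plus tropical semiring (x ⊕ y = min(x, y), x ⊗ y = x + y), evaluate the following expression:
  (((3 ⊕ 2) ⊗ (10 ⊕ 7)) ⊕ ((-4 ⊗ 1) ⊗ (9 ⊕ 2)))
(((3 ⊕ 2) ⊗ (10 ⊕ 7)) ⊕ ((-4 ⊗ 1) ⊗ (9 ⊕ 2))) = -1

Expand innermost to outermost. Recall ⊕ takes the minimum of its arguments and ⊗ takes their sum. Working out the expression (((3 ⊕ 2) ⊗ (10 ⊕ 7)) ⊕ ((-4 ⊗ 1) ⊗ (9 ⊕ 2))) gives -1.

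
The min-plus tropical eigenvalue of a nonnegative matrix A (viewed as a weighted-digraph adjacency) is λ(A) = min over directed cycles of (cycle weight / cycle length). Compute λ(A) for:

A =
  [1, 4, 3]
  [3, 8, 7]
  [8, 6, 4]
λ(A) = 1

Enumerate directed cycles and compute their means (weight / length). Sample:
  cycle 0 → 0: weight = 1, length = 1, mean = 1/1 ≈ 1.000
  cycle 1 → 1: weight = 8, length = 1, mean = 8/1 ≈ 8.000
  cycle 2 → 2: weight = 4, length = 1, mean = 4/1 ≈ 4.000
  cycle 0 → 1 → 0: weight = 7, length = 2, mean = 7/2 ≈ 3.500
  cycle 0 → 2 → 0: weight = 11, length = 2, mean = 11/2 ≈ 5.500
  cycle 1 → 0 → 1: weight = 7, length = 2, mean = 7/2 ≈ 3.500
Minimum mean = 1.000, attained e.g. along the cycle 0 → 0 with weight 1 and length 1. So λ(A) = 1/1 = 1.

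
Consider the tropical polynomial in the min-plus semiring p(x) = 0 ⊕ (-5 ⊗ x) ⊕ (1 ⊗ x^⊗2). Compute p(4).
p(4) = -1

A tropical monomial a ⊗ x^⊗i evaluates to a + i · x. Evaluating each term at x = 4:
  Term 0 contributes 0 + 0 · 4 = 0
  Term 1 contributes -5 + 1 · 4 = -1
  Term 2 contributes 1 + 2 · 4 = 9
p(4) = ⊕ of these = min[0, -1, 9] = -1.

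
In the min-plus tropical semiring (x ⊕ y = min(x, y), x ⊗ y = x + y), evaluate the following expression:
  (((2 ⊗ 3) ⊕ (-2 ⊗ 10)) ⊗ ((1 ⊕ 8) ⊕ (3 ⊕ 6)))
(((2 ⊗ 3) ⊕ (-2 ⊗ 10)) ⊗ ((1 ⊕ 8) ⊕ (3 ⊕ 6))) = 6

Expand innermost to outermost. Recall ⊕ takes the minimum of its arguments and ⊗ takes their sum. Working out the expression (((2 ⊗ 3) ⊕ (-2 ⊗ 10)) ⊗ ((1 ⊕ 8) ⊕ (3 ⊕ 6))) gives 6.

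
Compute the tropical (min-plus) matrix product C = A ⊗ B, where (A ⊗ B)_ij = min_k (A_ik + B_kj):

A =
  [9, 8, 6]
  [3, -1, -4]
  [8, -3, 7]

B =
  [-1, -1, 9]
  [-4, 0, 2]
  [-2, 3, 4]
A ⊗ B =
  [4, 8, 10]
  [-6, -1, 0]
  [-7, -3, -1]

Apply the min-plus product entry-by-entry:
  C[0][0] = min over k of (A[0][0] + B[0][0] = 9 + -1 = 8, A[0][1] + B[1][0] = 8 + -4 = 4, A[0][2] + B[2][0] = 6 + -2 = 4) = 4 (attained at k = 1)
  C[0][1] = min over k of (A[0][0] + B[0][1] = 9 + -1 = 8, A[0][1] + B[1][1] = 8 + 0 = 8, A[0][2] + B[2][1] = 6 + 3 = 9) = 8 (attained at k = 0)
  C[0][2] = min over k of (A[0][0] + B[0][2] = 9 + 9 = 18, A[0][1] + B[1][2] = 8 + 2 = 10, A[0][2] + B[2][2] = 6 + 4 = 10) = 10 (attained at k = 1)
  C[1][0] = min over k of (A[1][0] + B[0][0] = 3 + -1 = 2, A[1][1] + B[1][0] = -1 + -4 = -5, A[1][2] + B[2][0] = -4 + -2 = -6) = -6 (attained at k = 2)
  C[1][1] = min over k of (A[1][0] + B[0][1] = 3 + -1 = 2, A[1][1] + B[1][1] = -1 + 0 = -1, A[1][2] + B[2][1] = -4 + 3 = -1) = -1 (attained at k = 1)
  C[1][2] = min over k of (A[1][0] + B[0][2] = 3 + 9 = 12, A[1][1] + B[1][2] = -1 + 2 = 1, A[1][2] + B[2][2] = -4 + 4 = 0) = 0 (attained at k = 2)
  C[2][0] = min over k of (A[2][0] + B[0][0] = 8 + -1 = 7, A[2][1] + B[1][0] = -3 + -4 = -7, A[2][2] + B[2][0] = 7 + -2 = 5) = -7 (attained at k = 1)
  C[2][1] = min over k of (A[2][0] + B[0][1] = 8 + -1 = 7, A[2][1] + B[1][1] = -3 + 0 = -3, A[2][2] + B[2][1] = 7 + 3 = 10) = -3 (attained at k = 1)
  C[2][2] = min over k of (A[2][0] + B[0][2] = 8 + 9 = 17, A[2][1] + B[1][2] = -3 + 2 = -1, A[2][2] + B[2][2] = 7 + 4 = 11) = -1 (attained at k = 1)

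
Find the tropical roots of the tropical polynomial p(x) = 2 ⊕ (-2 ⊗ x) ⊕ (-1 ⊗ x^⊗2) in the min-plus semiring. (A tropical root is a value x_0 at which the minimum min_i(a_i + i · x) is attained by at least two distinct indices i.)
Roots: {-1, 4}

Each tropical root is a break point of the lower envelope of the lines y = a_i + i · x (there are 3 lines, with slopes 0, 1, ..., 2). Only the lines that attain the minimum somewhere contribute to roots; other lines are dominated. Here the surviving (envelope) indices are i = 2, i = 1, i = 0.
Intersections between consecutive envelope lines give the roots: for adjacent envelope indices i < j the intersection is x = (a_i − a_j) / (j − i). Reading off the sorted break points: {-1, 4}.
Verification: at each break x_0, at least two indices attain the minimum of min_i(a_i + i · x_0).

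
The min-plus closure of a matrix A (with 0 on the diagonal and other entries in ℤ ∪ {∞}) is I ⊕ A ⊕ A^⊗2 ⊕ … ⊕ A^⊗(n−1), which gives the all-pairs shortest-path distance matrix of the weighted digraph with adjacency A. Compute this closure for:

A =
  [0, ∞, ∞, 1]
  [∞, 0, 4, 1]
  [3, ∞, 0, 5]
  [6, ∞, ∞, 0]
Closure =
  [0, ∞, ∞, 1]
  [7, 0, 4, 1]
  [3, ∞, 0, 4]
  [6, ∞, ∞, 0]

This is the Floyd-Warshall all-pairs shortest-path computation. For each intermediate vertex k = 0, 1, …, 3, update dist[i][j] ← min(dist[i][j], dist[i][k] + dist[k][j]). The final matrix gives, for each (i, j), the minimum total weight of any directed path from i to j (possibly empty when i = j).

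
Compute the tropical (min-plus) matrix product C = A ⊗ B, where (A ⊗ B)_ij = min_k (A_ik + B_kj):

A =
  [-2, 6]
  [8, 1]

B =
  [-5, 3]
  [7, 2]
A ⊗ B =
  [-7, 1]
  [3, 3]

Apply the min-plus product entry-by-entry:
  C[0][0] = min over k of (A[0][0] + B[0][0] = -2 + -5 = -7, A[0][1] + B[1][0] = 6 + 7 = 13) = -7 (attained at k = 0)
  C[0][1] = min over k of (A[0][0] + B[0][1] = -2 + 3 = 1, A[0][1] + B[1][1] = 6 + 2 = 8) = 1 (attained at k = 0)
  C[1][0] = min over k of (A[1][0] + B[0][0] = 8 + -5 = 3, A[1][1] + B[1][0] = 1 + 7 = 8) = 3 (attained at k = 0)
  C[1][1] = min over k of (A[1][0] + B[0][1] = 8 + 3 = 11, A[1][1] + B[1][1] = 1 + 2 = 3) = 3 (attained at k = 1)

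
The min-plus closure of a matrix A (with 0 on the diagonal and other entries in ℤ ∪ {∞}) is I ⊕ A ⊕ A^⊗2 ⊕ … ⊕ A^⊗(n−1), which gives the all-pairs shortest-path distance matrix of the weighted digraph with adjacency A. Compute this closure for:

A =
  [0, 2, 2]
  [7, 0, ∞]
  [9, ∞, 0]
Closure =
  [0, 2, 2]
  [7, 0, 9]
  [9, 11, 0]

This is the Floyd-Warshall all-pairs shortest-path computation. For each intermediate vertex k = 0, 1, …, 2, update dist[i][j] ← min(dist[i][j], dist[i][k] + dist[k][j]). The final matrix gives, for each (i, j), the minimum total weight of any directed path from i to j (possibly empty when i = j).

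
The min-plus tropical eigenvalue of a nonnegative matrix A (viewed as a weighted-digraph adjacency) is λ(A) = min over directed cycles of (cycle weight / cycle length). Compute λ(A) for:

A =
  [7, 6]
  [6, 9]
λ(A) = 6

Enumerate directed cycles and compute their means (weight / length). Sample:
  cycle 0 → 0: weight = 7, length = 1, mean = 7/1 ≈ 7.000
  cycle 1 → 1: weight = 9, length = 1, mean = 9/1 ≈ 9.000
  cycle 0 → 1 → 0: weight = 12, length = 2, mean = 12/2 ≈ 6.000
  cycle 1 → 0 → 1: weight = 12, length = 2, mean = 12/2 ≈ 6.000
Minimum mean = 6.000, attained e.g. along the cycle 0 → 1 → 0 with weight 12 and length 2. So λ(A) = 12/2 = 6.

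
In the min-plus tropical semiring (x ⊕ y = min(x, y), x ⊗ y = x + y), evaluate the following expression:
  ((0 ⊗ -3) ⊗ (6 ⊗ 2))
((0 ⊗ -3) ⊗ (6 ⊗ 2)) = 5

Expand innermost to outermost. Recall ⊕ takes the minimum of its arguments and ⊗ takes their sum. Working out the expression ((0 ⊗ -3) ⊗ (6 ⊗ 2)) gives 5.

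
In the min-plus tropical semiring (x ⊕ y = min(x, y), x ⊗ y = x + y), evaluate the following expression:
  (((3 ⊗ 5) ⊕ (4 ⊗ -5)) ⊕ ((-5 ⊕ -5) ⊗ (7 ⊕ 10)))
(((3 ⊗ 5) ⊕ (4 ⊗ -5)) ⊕ ((-5 ⊕ -5) ⊗ (7 ⊕ 10))) = -1

Expand innermost to outermost. Recall ⊕ takes the minimum of its arguments and ⊗ takes their sum. Working out the expression (((3 ⊗ 5) ⊕ (4 ⊗ -5)) ⊕ ((-5 ⊕ -5) ⊗ (7 ⊕ 10))) gives -1.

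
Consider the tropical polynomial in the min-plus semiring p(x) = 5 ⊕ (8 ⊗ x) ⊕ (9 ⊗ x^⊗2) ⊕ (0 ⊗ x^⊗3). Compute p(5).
p(5) = 5

A tropical monomial a ⊗ x^⊗i evaluates to a + i · x. Evaluating each term at x = 5:
  Term 0 contributes 5 + 0 · 5 = 5
  Term 1 contributes 8 + 1 · 5 = 13
  Term 2 contributes 9 + 2 · 5 = 19
  Term 3 contributes 0 + 3 · 5 = 15
p(5) = ⊕ of these = min[5, 13, 19, 15] = 5.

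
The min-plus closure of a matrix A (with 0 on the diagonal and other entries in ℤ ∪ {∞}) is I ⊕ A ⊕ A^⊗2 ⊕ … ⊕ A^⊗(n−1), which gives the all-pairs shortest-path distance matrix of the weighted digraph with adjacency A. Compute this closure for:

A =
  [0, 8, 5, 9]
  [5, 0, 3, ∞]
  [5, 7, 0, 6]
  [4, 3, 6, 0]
Closure =
  [0, 8, 5, 9]
  [5, 0, 3, 9]
  [5, 7, 0, 6]
  [4, 3, 6, 0]

This is the Floyd-Warshall all-pairs shortest-path computation. For each intermediate vertex k = 0, 1, …, 3, update dist[i][j] ← min(dist[i][j], dist[i][k] + dist[k][j]). The final matrix gives, for each (i, j), the minimum total weight of any directed path from i to j (possibly empty when i = j).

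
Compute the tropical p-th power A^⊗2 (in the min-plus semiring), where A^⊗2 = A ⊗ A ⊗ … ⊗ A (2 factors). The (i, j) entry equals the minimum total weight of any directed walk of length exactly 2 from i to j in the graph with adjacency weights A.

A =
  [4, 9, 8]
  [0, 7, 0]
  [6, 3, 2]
A^⊗2 =
  [8, 11, 9]
  [4, 3, 2]
  [3, 5, 3]

Each entry (A^⊗2)_ij equals the minimum over all length-2 walks i = v_0 → v_1 → … → v_2 = j of Σ_t A[v_t][v_{t+1}]. For example, for (i, j) = (0, 2) we minimise over 3 possible intermediate vertex sequences; the minimum is 9, attained along the walk 0 → 1 → 2.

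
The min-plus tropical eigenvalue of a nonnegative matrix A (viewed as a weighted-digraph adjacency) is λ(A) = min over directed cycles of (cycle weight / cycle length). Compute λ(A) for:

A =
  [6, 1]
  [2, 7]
λ(A) = 3/2

Enumerate directed cycles and compute their means (weight / length). Sample:
  cycle 0 → 0: weight = 6, length = 1, mean = 6/1 ≈ 6.000
  cycle 1 → 1: weight = 7, length = 1, mean = 7/1 ≈ 7.000
  cycle 0 → 1 → 0: weight = 3, length = 2, mean = 3/2 ≈ 1.500
  cycle 1 → 0 → 1: weight = 3, length = 2, mean = 3/2 ≈ 1.500
Minimum mean = 1.500, attained e.g. along the cycle 0 → 1 → 0 with weight 3 and length 2. So λ(A) = 3/2 = 3/2.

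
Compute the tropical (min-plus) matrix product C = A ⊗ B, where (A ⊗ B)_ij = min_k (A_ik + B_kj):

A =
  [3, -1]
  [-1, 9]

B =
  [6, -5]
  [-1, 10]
A ⊗ B =
  [-2, -2]
  [5, -6]

Apply the min-plus product entry-by-entry:
  C[0][0] = min over k of (A[0][0] + B[0][0] = 3 + 6 = 9, A[0][1] + B[1][0] = -1 + -1 = -2) = -2 (attained at k = 1)
  C[0][1] = min over k of (A[0][0] + B[0][1] = 3 + -5 = -2, A[0][1] + B[1][1] = -1 + 10 = 9) = -2 (attained at k = 0)
  C[1][0] = min over k of (A[1][0] + B[0][0] = -1 + 6 = 5, A[1][1] + B[1][0] = 9 + -1 = 8) = 5 (attained at k = 0)
  C[1][1] = min over k of (A[1][0] + B[0][1] = -1 + -5 = -6, A[1][1] + B[1][1] = 9 + 10 = 19) = -6 (attained at k = 0)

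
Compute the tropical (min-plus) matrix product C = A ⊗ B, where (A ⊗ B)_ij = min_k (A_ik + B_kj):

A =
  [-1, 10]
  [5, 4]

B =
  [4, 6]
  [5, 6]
A ⊗ B =
  [3, 5]
  [9, 10]

Apply the min-plus product entry-by-entry:
  C[0][0] = min over k of (A[0][0] + B[0][0] = -1 + 4 = 3, A[0][1] + B[1][0] = 10 + 5 = 15) = 3 (attained at k = 0)
  C[0][1] = min over k of (A[0][0] + B[0][1] = -1 + 6 = 5, A[0][1] + B[1][1] = 10 + 6 = 16) = 5 (attained at k = 0)
  C[1][0] = min over k of (A[1][0] + B[0][0] = 5 + 4 = 9, A[1][1] + B[1][0] = 4 + 5 = 9) = 9 (attained at k = 0)
  C[1][1] = min over k of (A[1][0] + B[0][1] = 5 + 6 = 11, A[1][1] + B[1][1] = 4 + 6 = 10) = 10 (attained at k = 1)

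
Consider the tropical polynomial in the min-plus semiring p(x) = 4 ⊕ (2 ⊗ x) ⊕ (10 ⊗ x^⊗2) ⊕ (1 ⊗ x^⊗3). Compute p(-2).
p(-2) = -5

A tropical monomial a ⊗ x^⊗i evaluates to a + i · x. Evaluating each term at x = -2:
  Term 0 contributes 4 + 0 · -2 = 4
  Term 1 contributes 2 + 1 · -2 = 0
  Term 2 contributes 10 + 2 · -2 = 6
  Term 3 contributes 1 + 3 · -2 = -5
p(-2) = ⊕ of these = min[4, 0, 6, -5] = -5.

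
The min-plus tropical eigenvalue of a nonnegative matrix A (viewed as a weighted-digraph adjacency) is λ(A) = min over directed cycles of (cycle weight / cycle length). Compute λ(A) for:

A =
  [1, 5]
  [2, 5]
λ(A) = 1

Enumerate directed cycles and compute their means (weight / length). Sample:
  cycle 0 → 0: weight = 1, length = 1, mean = 1/1 ≈ 1.000
  cycle 1 → 1: weight = 5, length = 1, mean = 5/1 ≈ 5.000
  cycle 0 → 1 → 0: weight = 7, length = 2, mean = 7/2 ≈ 3.500
  cycle 1 → 0 → 1: weight = 7, length = 2, mean = 7/2 ≈ 3.500
Minimum mean = 1.000, attained e.g. along the cycle 0 → 0 with weight 1 and length 1. So λ(A) = 1/1 = 1.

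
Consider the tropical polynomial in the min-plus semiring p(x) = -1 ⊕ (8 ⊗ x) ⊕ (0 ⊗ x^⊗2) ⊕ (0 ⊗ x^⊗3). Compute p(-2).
p(-2) = -6

A tropical monomial a ⊗ x^⊗i evaluates to a + i · x. Evaluating each term at x = -2:
  Term 0 contributes -1 + 0 · -2 = -1
  Term 1 contributes 8 + 1 · -2 = 6
  Term 2 contributes 0 + 2 · -2 = -4
  Term 3 contributes 0 + 3 · -2 = -6
p(-2) = ⊕ of these = min[-1, 6, -4, -6] = -6.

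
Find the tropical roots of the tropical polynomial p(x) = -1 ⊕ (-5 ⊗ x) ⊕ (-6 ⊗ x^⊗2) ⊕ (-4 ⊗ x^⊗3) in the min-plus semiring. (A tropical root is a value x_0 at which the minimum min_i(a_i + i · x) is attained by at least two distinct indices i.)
Roots: {-2, 1, 4}

Each tropical root is a break point of the lower envelope of the lines y = a_i + i · x (there are 4 lines, with slopes 0, 1, ..., 3). Only the lines that attain the minimum somewhere contribute to roots; other lines are dominated. Here the surviving (envelope) indices are i = 3, i = 2, i = 1, i = 0.
Intersections between consecutive envelope lines give the roots: for adjacent envelope indices i < j the intersection is x = (a_i − a_j) / (j − i). Reading off the sorted break points: {-2, 1, 4}.
Verification: at each break x_0, at least two indices attain the minimum of min_i(a_i + i · x_0).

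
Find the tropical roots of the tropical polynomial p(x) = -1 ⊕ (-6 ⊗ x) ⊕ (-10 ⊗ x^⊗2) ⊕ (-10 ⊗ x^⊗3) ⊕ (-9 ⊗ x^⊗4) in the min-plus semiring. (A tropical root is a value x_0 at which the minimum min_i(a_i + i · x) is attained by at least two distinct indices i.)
Roots: {-1, 0, 4, 5}

Each tropical root is a break point of the lower envelope of the lines y = a_i + i · x (there are 5 lines, with slopes 0, 1, ..., 4). Only the lines that attain the minimum somewhere contribute to roots; other lines are dominated. Here the surviving (envelope) indices are i = 4, i = 3, i = 2, i = 1, i = 0.
Intersections between consecutive envelope lines give the roots: for adjacent envelope indices i < j the intersection is x = (a_i − a_j) / (j − i). Reading off the sorted break points: {-1, 0, 4, 5}.
Verification: at each break x_0, at least two indices attain the minimum of min_i(a_i + i · x_0).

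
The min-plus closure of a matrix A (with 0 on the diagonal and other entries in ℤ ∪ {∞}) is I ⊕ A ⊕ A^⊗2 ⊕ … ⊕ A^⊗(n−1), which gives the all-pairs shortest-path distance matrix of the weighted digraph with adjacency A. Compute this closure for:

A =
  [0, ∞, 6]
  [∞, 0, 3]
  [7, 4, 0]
Closure =
  [0, 10, 6]
  [10, 0, 3]
  [7, 4, 0]

This is the Floyd-Warshall all-pairs shortest-path computation. For each intermediate vertex k = 0, 1, …, 2, update dist[i][j] ← min(dist[i][j], dist[i][k] + dist[k][j]). The final matrix gives, for each (i, j), the minimum total weight of any directed path from i to j (possibly empty when i = j).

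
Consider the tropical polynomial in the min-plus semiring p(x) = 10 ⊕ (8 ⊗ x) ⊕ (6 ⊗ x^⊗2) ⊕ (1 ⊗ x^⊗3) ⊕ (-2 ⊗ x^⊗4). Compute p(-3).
p(-3) = -14

A tropical monomial a ⊗ x^⊗i evaluates to a + i · x. Evaluating each term at x = -3:
  Term 0 contributes 10 + 0 · -3 = 10
  Term 1 contributes 8 + 1 · -3 = 5
  Term 2 contributes 6 + 2 · -3 = 0
  Term 3 contributes 1 + 3 · -3 = -8
  Term 4 contributes -2 + 4 · -3 = -14
p(-3) = ⊕ of these = min[10, 5, 0, -8, -14] = -14.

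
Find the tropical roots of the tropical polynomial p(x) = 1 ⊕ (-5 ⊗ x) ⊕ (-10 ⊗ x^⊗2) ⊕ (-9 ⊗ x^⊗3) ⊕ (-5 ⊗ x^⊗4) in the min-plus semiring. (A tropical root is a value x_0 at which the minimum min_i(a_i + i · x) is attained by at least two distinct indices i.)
Roots: {-4, -1, 5, 6}

Each tropical root is a break point of the lower envelope of the lines y = a_i + i · x (there are 5 lines, with slopes 0, 1, ..., 4). Only the lines that attain the minimum somewhere contribute to roots; other lines are dominated. Here the surviving (envelope) indices are i = 4, i = 3, i = 2, i = 1, i = 0.
Intersections between consecutive envelope lines give the roots: for adjacent envelope indices i < j the intersection is x = (a_i − a_j) / (j − i). Reading off the sorted break points: {-4, -1, 5, 6}.
Verification: at each break x_0, at least two indices attain the minimum of min_i(a_i + i · x_0).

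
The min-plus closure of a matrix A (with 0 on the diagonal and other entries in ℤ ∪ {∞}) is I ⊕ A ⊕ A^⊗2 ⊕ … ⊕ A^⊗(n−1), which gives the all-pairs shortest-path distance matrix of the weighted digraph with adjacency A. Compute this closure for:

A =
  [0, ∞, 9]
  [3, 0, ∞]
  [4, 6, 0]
Closure =
  [0, 15, 9]
  [3, 0, 12]
  [4, 6, 0]

This is the Floyd-Warshall all-pairs shortest-path computation. For each intermediate vertex k = 0, 1, …, 2, update dist[i][j] ← min(dist[i][j], dist[i][k] + dist[k][j]). The final matrix gives, for each (i, j), the minimum total weight of any directed path from i to j (possibly empty when i = j).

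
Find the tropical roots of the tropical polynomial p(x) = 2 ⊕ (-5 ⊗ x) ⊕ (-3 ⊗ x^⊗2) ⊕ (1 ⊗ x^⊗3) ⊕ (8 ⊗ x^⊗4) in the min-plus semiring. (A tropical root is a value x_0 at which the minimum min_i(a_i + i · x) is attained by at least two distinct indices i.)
Roots: {-7, -4, -2, 7}

Each tropical root is a break point of the lower envelope of the lines y = a_i + i · x (there are 5 lines, with slopes 0, 1, ..., 4). Only the lines that attain the minimum somewhere contribute to roots; other lines are dominated. Here the surviving (envelope) indices are i = 4, i = 3, i = 2, i = 1, i = 0.
Intersections between consecutive envelope lines give the roots: for adjacent envelope indices i < j the intersection is x = (a_i − a_j) / (j − i). Reading off the sorted break points: {-7, -4, -2, 7}.
Verification: at each break x_0, at least two indices attain the minimum of min_i(a_i + i · x_0).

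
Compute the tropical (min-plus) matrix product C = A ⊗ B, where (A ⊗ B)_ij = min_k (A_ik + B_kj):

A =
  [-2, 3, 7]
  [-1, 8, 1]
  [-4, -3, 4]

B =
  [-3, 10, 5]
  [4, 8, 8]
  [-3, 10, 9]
A ⊗ B =
  [-5, 8, 3]
  [-4, 9, 4]
  [-7, 5, 1]

Apply the min-plus product entry-by-entry:
  C[0][0] = min over k of (A[0][0] + B[0][0] = -2 + -3 = -5, A[0][1] + B[1][0] = 3 + 4 = 7, A[0][2] + B[2][0] = 7 + -3 = 4) = -5 (attained at k = 0)
  C[0][1] = min over k of (A[0][0] + B[0][1] = -2 + 10 = 8, A[0][1] + B[1][1] = 3 + 8 = 11, A[0][2] + B[2][1] = 7 + 10 = 17) = 8 (attained at k = 0)
  C[0][2] = min over k of (A[0][0] + B[0][2] = -2 + 5 = 3, A[0][1] + B[1][2] = 3 + 8 = 11, A[0][2] + B[2][2] = 7 + 9 = 16) = 3 (attained at k = 0)
  C[1][0] = min over k of (A[1][0] + B[0][0] = -1 + -3 = -4, A[1][1] + B[1][0] = 8 + 4 = 12, A[1][2] + B[2][0] = 1 + -3 = -2) = -4 (attained at k = 0)
  C[1][1] = min over k of (A[1][0] + B[0][1] = -1 + 10 = 9, A[1][1] + B[1][1] = 8 + 8 = 16, A[1][2] + B[2][1] = 1 + 10 = 11) = 9 (attained at k = 0)
  C[1][2] = min over k of (A[1][0] + B[0][2] = -1 + 5 = 4, A[1][1] + B[1][2] = 8 + 8 = 16, A[1][2] + B[2][2] = 1 + 9 = 10) = 4 (attained at k = 0)
  C[2][0] = min over k of (A[2][0] + B[0][0] = -4 + -3 = -7, A[2][1] + B[1][0] = -3 + 4 = 1, A[2][2] + B[2][0] = 4 + -3 = 1) = -7 (attained at k = 0)
  C[2][1] = min over k of (A[2][0] + B[0][1] = -4 + 10 = 6, A[2][1] + B[1][1] = -3 + 8 = 5, A[2][2] + B[2][1] = 4 + 10 = 14) = 5 (attained at k = 1)
  C[2][2] = min over k of (A[2][0] + B[0][2] = -4 + 5 = 1, A[2][1] + B[1][2] = -3 + 8 = 5, A[2][2] + B[2][2] = 4 + 9 = 13) = 1 (attained at k = 0)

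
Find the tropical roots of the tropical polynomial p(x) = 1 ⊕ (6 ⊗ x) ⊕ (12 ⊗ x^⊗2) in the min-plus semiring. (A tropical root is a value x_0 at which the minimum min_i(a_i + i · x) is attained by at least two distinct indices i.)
Roots: {-6, -5}

Each tropical root is a break point of the lower envelope of the lines y = a_i + i · x (there are 3 lines, with slopes 0, 1, ..., 2). Only the lines that attain the minimum somewhere contribute to roots; other lines are dominated. Here the surviving (envelope) indices are i = 2, i = 1, i = 0.
Intersections between consecutive envelope lines give the roots: for adjacent envelope indices i < j the intersection is x = (a_i − a_j) / (j − i). Reading off the sorted break points: {-6, -5}.
Verification: at each break x_0, at least two indices attain the minimum of min_i(a_i + i · x_0).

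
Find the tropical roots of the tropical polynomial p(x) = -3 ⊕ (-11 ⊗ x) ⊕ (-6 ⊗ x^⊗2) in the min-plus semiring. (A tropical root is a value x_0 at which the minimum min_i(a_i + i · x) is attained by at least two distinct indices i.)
Roots: {-5, 8}

Each tropical root is a break point of the lower envelope of the lines y = a_i + i · x (there are 3 lines, with slopes 0, 1, ..., 2). Only the lines that attain the minimum somewhere contribute to roots; other lines are dominated. Here the surviving (envelope) indices are i = 2, i = 1, i = 0.
Intersections between consecutive envelope lines give the roots: for adjacent envelope indices i < j the intersection is x = (a_i − a_j) / (j − i). Reading off the sorted break points: {-5, 8}.
Verification: at each break x_0, at least two indices attain the minimum of min_i(a_i + i · x_0).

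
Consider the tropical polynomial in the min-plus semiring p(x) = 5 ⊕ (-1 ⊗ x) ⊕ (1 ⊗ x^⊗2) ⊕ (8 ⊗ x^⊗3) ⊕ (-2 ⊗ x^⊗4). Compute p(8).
p(8) = 5

A tropical monomial a ⊗ x^⊗i evaluates to a + i · x. Evaluating each term at x = 8:
  Term 0 contributes 5 + 0 · 8 = 5
  Term 1 contributes -1 + 1 · 8 = 7
  Term 2 contributes 1 + 2 · 8 = 17
  Term 3 contributes 8 + 3 · 8 = 32
  Term 4 contributes -2 + 4 · 8 = 30
p(8) = ⊕ of these = min[5, 7, 17, 32, 30] = 5.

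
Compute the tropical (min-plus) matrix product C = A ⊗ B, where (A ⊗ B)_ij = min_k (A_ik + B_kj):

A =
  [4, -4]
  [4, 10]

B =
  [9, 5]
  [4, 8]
A ⊗ B =
  [0, 4]
  [13, 9]

Apply the min-plus product entry-by-entry:
  C[0][0] = min over k of (A[0][0] + B[0][0] = 4 + 9 = 13, A[0][1] + B[1][0] = -4 + 4 = 0) = 0 (attained at k = 1)
  C[0][1] = min over k of (A[0][0] + B[0][1] = 4 + 5 = 9, A[0][1] + B[1][1] = -4 + 8 = 4) = 4 (attained at k = 1)
  C[1][0] = min over k of (A[1][0] + B[0][0] = 4 + 9 = 13, A[1][1] + B[1][0] = 10 + 4 = 14) = 13 (attained at k = 0)
  C[1][1] = min over k of (A[1][0] + B[0][1] = 4 + 5 = 9, A[1][1] + B[1][1] = 10 + 8 = 18) = 9 (attained at k = 0)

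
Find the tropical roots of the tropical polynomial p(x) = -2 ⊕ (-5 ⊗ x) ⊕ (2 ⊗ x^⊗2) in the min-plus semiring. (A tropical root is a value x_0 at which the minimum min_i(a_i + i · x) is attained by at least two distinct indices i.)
Roots: {-7, 3}

Each tropical root is a break point of the lower envelope of the lines y = a_i + i · x (there are 3 lines, with slopes 0, 1, ..., 2). Only the lines that attain the minimum somewhere contribute to roots; other lines are dominated. Here the surviving (envelope) indices are i = 2, i = 1, i = 0.
Intersections between consecutive envelope lines give the roots: for adjacent envelope indices i < j the intersection is x = (a_i − a_j) / (j − i). Reading off the sorted break points: {-7, 3}.
Verification: at each break x_0, at least two indices attain the minimum of min_i(a_i + i · x_0).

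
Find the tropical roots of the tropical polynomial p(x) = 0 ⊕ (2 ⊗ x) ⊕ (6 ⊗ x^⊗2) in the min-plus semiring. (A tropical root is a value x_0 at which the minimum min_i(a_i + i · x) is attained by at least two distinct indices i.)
Roots: {-4, -2}

Each tropical root is a break point of the lower envelope of the lines y = a_i + i · x (there are 3 lines, with slopes 0, 1, ..., 2). Only the lines that attain the minimum somewhere contribute to roots; other lines are dominated. Here the surviving (envelope) indices are i = 2, i = 1, i = 0.
Intersections between consecutive envelope lines give the roots: for adjacent envelope indices i < j the intersection is x = (a_i − a_j) / (j − i). Reading off the sorted break points: {-4, -2}.
Verification: at each break x_0, at least two indices attain the minimum of min_i(a_i + i · x_0).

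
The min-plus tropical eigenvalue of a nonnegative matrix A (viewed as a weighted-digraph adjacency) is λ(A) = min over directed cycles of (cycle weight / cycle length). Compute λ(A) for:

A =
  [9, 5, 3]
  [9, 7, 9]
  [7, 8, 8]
λ(A) = 5

Enumerate directed cycles and compute their means (weight / length). Sample:
  cycle 0 → 0: weight = 9, length = 1, mean = 9/1 ≈ 9.000
  cycle 1 → 1: weight = 7, length = 1, mean = 7/1 ≈ 7.000
  cycle 2 → 2: weight = 8, length = 1, mean = 8/1 ≈ 8.000
  cycle 0 → 1 → 0: weight = 14, length = 2, mean = 14/2 ≈ 7.000
  cycle 0 → 2 → 0: weight = 10, length = 2, mean = 10/2 ≈ 5.000
  cycle 1 → 0 → 1: weight = 14, length = 2, mean = 14/2 ≈ 7.000
Minimum mean = 5.000, attained e.g. along the cycle 0 → 2 → 0 with weight 10 and length 2. So λ(A) = 10/2 = 5.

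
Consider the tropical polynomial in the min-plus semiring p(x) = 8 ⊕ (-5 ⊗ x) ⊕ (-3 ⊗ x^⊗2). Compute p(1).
p(1) = -4

A tropical monomial a ⊗ x^⊗i evaluates to a + i · x. Evaluating each term at x = 1:
  Term 0 contributes 8 + 0 · 1 = 8
  Term 1 contributes -5 + 1 · 1 = -4
  Term 2 contributes -3 + 2 · 1 = -1
p(1) = ⊕ of these = min[8, -4, -1] = -4.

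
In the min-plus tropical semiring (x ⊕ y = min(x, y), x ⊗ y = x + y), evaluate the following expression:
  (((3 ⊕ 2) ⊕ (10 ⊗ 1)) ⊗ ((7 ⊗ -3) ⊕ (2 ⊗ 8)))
(((3 ⊕ 2) ⊕ (10 ⊗ 1)) ⊗ ((7 ⊗ -3) ⊕ (2 ⊗ 8))) = 6

Expand innermost to outermost. Recall ⊕ takes the minimum of its arguments and ⊗ takes their sum. Working out the expression (((3 ⊕ 2) ⊕ (10 ⊗ 1)) ⊗ ((7 ⊗ -3) ⊕ (2 ⊗ 8))) gives 6.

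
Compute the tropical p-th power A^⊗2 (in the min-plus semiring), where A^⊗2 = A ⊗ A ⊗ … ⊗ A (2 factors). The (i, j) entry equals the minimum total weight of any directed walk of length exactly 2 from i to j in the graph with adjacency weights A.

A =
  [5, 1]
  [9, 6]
A^⊗2 =
  [10, 6]
  [14, 10]

Each entry (A^⊗2)_ij equals the minimum over all length-2 walks i = v_0 → v_1 → … → v_2 = j of Σ_t A[v_t][v_{t+1}]. For example, for (i, j) = (0, 1) we minimise over 2 possible intermediate vertex sequences; the minimum is 6, attained along the walk 0 → 0 → 1.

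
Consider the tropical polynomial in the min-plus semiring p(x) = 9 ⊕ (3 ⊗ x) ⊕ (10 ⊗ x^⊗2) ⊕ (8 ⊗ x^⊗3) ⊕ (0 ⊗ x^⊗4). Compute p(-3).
p(-3) = -12

A tropical monomial a ⊗ x^⊗i evaluates to a + i · x. Evaluating each term at x = -3:
  Term 0 contributes 9 + 0 · -3 = 9
  Term 1 contributes 3 + 1 · -3 = 0
  Term 2 contributes 10 + 2 · -3 = 4
  Term 3 contributes 8 + 3 · -3 = -1
  Term 4 contributes 0 + 4 · -3 = -12
p(-3) = ⊕ of these = min[9, 0, 4, -1, -12] = -12.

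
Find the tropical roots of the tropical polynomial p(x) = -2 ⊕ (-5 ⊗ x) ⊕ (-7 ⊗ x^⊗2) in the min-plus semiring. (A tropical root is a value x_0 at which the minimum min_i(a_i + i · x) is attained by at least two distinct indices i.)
Roots: {2, 3}

Each tropical root is a break point of the lower envelope of the lines y = a_i + i · x (there are 3 lines, with slopes 0, 1, ..., 2). Only the lines that attain the minimum somewhere contribute to roots; other lines are dominated. Here the surviving (envelope) indices are i = 2, i = 1, i = 0.
Intersections between consecutive envelope lines give the roots: for adjacent envelope indices i < j the intersection is x = (a_i − a_j) / (j − i). Reading off the sorted break points: {2, 3}.
Verification: at each break x_0, at least two indices attain the minimum of min_i(a_i + i · x_0).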